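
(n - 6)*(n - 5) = n^2 - 11*n + 30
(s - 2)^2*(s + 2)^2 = s^4 - 8*s^2 + 16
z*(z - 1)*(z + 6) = z^3 + 5*z^2 - 6*z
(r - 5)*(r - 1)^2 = r^3 - 7*r^2 + 11*r - 5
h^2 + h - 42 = (h - 6)*(h + 7)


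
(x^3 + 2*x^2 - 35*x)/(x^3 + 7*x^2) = (x - 5)/x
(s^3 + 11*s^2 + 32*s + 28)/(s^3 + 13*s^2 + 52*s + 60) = (s^2 + 9*s + 14)/(s^2 + 11*s + 30)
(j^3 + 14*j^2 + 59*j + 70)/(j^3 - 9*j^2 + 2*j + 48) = (j^2 + 12*j + 35)/(j^2 - 11*j + 24)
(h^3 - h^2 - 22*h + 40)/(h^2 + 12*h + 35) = (h^2 - 6*h + 8)/(h + 7)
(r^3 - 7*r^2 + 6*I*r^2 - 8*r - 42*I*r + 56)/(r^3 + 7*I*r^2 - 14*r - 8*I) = (r - 7)/(r + I)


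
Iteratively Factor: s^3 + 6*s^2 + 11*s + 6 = (s + 3)*(s^2 + 3*s + 2) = (s + 1)*(s + 3)*(s + 2)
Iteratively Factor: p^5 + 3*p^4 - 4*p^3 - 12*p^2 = (p + 3)*(p^4 - 4*p^2) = p*(p + 3)*(p^3 - 4*p) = p*(p + 2)*(p + 3)*(p^2 - 2*p) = p^2*(p + 2)*(p + 3)*(p - 2)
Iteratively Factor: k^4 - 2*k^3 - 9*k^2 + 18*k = (k)*(k^3 - 2*k^2 - 9*k + 18) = k*(k - 3)*(k^2 + k - 6) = k*(k - 3)*(k + 3)*(k - 2)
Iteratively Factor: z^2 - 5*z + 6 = (z - 3)*(z - 2)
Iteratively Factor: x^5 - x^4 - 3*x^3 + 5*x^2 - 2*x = (x)*(x^4 - x^3 - 3*x^2 + 5*x - 2) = x*(x + 2)*(x^3 - 3*x^2 + 3*x - 1) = x*(x - 1)*(x + 2)*(x^2 - 2*x + 1) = x*(x - 1)^2*(x + 2)*(x - 1)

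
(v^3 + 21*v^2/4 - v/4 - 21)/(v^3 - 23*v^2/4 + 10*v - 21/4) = (v^2 + 7*v + 12)/(v^2 - 4*v + 3)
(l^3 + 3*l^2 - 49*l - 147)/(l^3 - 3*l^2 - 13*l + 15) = (l^2 - 49)/(l^2 - 6*l + 5)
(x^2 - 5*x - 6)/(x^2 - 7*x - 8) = (x - 6)/(x - 8)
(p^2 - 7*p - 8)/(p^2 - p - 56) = (p + 1)/(p + 7)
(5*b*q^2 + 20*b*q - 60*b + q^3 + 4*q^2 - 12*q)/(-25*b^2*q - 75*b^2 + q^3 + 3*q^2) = (q^2 + 4*q - 12)/(-5*b*q - 15*b + q^2 + 3*q)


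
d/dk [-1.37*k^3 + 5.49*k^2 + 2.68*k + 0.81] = -4.11*k^2 + 10.98*k + 2.68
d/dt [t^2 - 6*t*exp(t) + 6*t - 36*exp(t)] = -6*t*exp(t) + 2*t - 42*exp(t) + 6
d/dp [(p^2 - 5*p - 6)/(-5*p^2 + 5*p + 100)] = 2*(-2*p^2 + 14*p - 47)/(5*(p^4 - 2*p^3 - 39*p^2 + 40*p + 400))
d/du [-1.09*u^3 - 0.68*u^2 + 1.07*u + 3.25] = -3.27*u^2 - 1.36*u + 1.07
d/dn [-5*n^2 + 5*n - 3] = 5 - 10*n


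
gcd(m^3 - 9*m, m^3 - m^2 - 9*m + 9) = m^2 - 9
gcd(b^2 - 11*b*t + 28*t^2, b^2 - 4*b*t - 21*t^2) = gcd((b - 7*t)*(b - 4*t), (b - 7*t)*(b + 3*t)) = -b + 7*t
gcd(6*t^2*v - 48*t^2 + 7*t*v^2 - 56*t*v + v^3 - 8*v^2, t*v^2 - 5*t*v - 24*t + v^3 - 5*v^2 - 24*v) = t*v - 8*t + v^2 - 8*v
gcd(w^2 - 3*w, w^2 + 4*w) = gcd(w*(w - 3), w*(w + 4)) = w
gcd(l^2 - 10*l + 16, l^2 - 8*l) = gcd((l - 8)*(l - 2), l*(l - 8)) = l - 8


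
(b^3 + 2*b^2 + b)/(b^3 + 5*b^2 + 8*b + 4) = b*(b + 1)/(b^2 + 4*b + 4)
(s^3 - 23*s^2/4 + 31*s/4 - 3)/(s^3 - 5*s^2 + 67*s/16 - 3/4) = 4*(s - 1)/(4*s - 1)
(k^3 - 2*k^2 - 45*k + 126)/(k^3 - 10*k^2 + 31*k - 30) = (k^2 + k - 42)/(k^2 - 7*k + 10)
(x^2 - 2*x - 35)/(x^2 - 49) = (x + 5)/(x + 7)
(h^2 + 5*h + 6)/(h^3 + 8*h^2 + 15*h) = (h + 2)/(h*(h + 5))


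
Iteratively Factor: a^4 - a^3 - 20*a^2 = (a - 5)*(a^3 + 4*a^2) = (a - 5)*(a + 4)*(a^2) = a*(a - 5)*(a + 4)*(a)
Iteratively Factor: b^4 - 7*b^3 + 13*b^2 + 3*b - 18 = (b + 1)*(b^3 - 8*b^2 + 21*b - 18) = (b - 3)*(b + 1)*(b^2 - 5*b + 6) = (b - 3)^2*(b + 1)*(b - 2)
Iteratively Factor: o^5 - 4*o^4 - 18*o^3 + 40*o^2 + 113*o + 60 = (o - 5)*(o^4 + o^3 - 13*o^2 - 25*o - 12) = (o - 5)*(o - 4)*(o^3 + 5*o^2 + 7*o + 3) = (o - 5)*(o - 4)*(o + 3)*(o^2 + 2*o + 1) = (o - 5)*(o - 4)*(o + 1)*(o + 3)*(o + 1)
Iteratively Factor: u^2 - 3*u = (u - 3)*(u)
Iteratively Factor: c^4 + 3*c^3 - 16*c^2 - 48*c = (c)*(c^3 + 3*c^2 - 16*c - 48) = c*(c - 4)*(c^2 + 7*c + 12) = c*(c - 4)*(c + 3)*(c + 4)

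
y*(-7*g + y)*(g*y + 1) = -7*g^2*y^2 + g*y^3 - 7*g*y + y^2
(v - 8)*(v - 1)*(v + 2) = v^3 - 7*v^2 - 10*v + 16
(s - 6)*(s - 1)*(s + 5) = s^3 - 2*s^2 - 29*s + 30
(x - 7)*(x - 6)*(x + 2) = x^3 - 11*x^2 + 16*x + 84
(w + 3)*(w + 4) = w^2 + 7*w + 12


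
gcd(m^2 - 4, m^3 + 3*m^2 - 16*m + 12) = m - 2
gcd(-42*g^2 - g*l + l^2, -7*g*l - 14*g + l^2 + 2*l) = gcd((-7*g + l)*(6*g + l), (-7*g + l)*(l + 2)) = 7*g - l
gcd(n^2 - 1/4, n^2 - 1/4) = n^2 - 1/4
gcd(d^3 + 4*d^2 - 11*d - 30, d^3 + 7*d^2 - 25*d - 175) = d + 5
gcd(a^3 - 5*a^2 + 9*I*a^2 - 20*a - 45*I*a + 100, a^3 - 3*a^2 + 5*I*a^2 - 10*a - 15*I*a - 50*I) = a^2 + a*(-5 + 5*I) - 25*I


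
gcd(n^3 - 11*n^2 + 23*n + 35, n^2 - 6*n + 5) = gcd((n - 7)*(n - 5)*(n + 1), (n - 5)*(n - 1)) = n - 5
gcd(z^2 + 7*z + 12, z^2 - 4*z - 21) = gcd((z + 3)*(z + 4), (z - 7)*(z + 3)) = z + 3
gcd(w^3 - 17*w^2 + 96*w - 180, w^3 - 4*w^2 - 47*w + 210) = w^2 - 11*w + 30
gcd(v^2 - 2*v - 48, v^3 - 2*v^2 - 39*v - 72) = v - 8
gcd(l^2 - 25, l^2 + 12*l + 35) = l + 5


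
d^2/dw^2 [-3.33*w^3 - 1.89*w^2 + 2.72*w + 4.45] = -19.98*w - 3.78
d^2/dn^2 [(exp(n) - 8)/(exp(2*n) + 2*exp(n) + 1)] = (exp(2*n) - 36*exp(n) + 17)*exp(n)/(exp(4*n) + 4*exp(3*n) + 6*exp(2*n) + 4*exp(n) + 1)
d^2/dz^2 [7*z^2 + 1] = 14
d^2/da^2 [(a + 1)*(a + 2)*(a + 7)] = 6*a + 20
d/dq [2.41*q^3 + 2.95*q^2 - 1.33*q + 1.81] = 7.23*q^2 + 5.9*q - 1.33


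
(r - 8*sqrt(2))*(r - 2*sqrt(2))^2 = r^3 - 12*sqrt(2)*r^2 + 72*r - 64*sqrt(2)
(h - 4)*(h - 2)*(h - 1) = h^3 - 7*h^2 + 14*h - 8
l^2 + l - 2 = (l - 1)*(l + 2)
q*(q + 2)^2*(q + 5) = q^4 + 9*q^3 + 24*q^2 + 20*q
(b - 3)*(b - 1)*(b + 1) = b^3 - 3*b^2 - b + 3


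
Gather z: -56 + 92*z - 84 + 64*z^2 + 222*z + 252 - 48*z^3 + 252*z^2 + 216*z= -48*z^3 + 316*z^2 + 530*z + 112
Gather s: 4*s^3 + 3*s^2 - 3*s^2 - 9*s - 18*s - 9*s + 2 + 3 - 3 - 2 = 4*s^3 - 36*s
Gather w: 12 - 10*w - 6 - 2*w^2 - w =-2*w^2 - 11*w + 6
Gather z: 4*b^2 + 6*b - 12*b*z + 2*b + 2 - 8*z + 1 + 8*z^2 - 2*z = 4*b^2 + 8*b + 8*z^2 + z*(-12*b - 10) + 3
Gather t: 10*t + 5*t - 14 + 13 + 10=15*t + 9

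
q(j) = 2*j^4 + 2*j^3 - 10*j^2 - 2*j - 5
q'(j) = 8*j^3 + 6*j^2 - 20*j - 2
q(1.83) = -7.46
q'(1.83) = 30.52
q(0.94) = -12.49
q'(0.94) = -8.85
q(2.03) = 0.43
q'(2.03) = 49.05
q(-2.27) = -22.28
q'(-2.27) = -19.26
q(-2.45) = -17.48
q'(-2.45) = -34.63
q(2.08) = 3.01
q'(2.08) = 54.35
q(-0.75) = -9.34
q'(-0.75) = 13.00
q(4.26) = 618.29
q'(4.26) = 640.16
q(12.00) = 43459.00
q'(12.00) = 14446.00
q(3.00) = 115.00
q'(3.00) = 208.00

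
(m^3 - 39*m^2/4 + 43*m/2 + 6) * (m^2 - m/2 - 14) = m^5 - 41*m^4/4 + 99*m^3/8 + 527*m^2/4 - 304*m - 84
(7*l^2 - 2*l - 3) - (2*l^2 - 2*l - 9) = 5*l^2 + 6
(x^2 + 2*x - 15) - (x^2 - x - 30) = 3*x + 15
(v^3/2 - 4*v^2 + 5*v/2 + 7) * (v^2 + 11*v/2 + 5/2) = v^5/2 - 5*v^4/4 - 73*v^3/4 + 43*v^2/4 + 179*v/4 + 35/2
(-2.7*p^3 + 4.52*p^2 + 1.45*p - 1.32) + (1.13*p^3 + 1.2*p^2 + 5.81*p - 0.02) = -1.57*p^3 + 5.72*p^2 + 7.26*p - 1.34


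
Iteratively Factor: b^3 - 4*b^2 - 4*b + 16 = (b - 2)*(b^2 - 2*b - 8) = (b - 2)*(b + 2)*(b - 4)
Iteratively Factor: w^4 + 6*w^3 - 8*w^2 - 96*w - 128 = (w + 4)*(w^3 + 2*w^2 - 16*w - 32) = (w + 4)^2*(w^2 - 2*w - 8) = (w - 4)*(w + 4)^2*(w + 2)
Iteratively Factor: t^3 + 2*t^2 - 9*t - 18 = (t + 2)*(t^2 - 9) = (t - 3)*(t + 2)*(t + 3)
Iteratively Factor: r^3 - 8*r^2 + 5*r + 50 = (r - 5)*(r^2 - 3*r - 10) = (r - 5)*(r + 2)*(r - 5)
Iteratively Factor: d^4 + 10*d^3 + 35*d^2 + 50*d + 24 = (d + 4)*(d^3 + 6*d^2 + 11*d + 6) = (d + 2)*(d + 4)*(d^2 + 4*d + 3) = (d + 2)*(d + 3)*(d + 4)*(d + 1)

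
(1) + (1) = 2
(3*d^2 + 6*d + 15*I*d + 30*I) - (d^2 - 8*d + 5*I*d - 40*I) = 2*d^2 + 14*d + 10*I*d + 70*I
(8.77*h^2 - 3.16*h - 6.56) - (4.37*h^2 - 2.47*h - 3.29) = 4.4*h^2 - 0.69*h - 3.27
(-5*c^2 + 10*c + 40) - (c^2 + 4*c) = -6*c^2 + 6*c + 40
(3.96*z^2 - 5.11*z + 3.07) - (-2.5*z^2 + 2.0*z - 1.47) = 6.46*z^2 - 7.11*z + 4.54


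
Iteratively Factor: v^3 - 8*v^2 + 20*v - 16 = (v - 2)*(v^2 - 6*v + 8) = (v - 4)*(v - 2)*(v - 2)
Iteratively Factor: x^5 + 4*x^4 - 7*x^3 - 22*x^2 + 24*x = (x + 4)*(x^4 - 7*x^2 + 6*x) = x*(x + 4)*(x^3 - 7*x + 6) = x*(x - 2)*(x + 4)*(x^2 + 2*x - 3) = x*(x - 2)*(x - 1)*(x + 4)*(x + 3)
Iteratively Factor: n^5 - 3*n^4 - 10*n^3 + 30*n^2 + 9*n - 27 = (n - 1)*(n^4 - 2*n^3 - 12*n^2 + 18*n + 27) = (n - 1)*(n + 1)*(n^3 - 3*n^2 - 9*n + 27) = (n - 3)*(n - 1)*(n + 1)*(n^2 - 9) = (n - 3)*(n - 1)*(n + 1)*(n + 3)*(n - 3)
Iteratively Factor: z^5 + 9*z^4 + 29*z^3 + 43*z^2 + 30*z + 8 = (z + 4)*(z^4 + 5*z^3 + 9*z^2 + 7*z + 2) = (z + 2)*(z + 4)*(z^3 + 3*z^2 + 3*z + 1) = (z + 1)*(z + 2)*(z + 4)*(z^2 + 2*z + 1) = (z + 1)^2*(z + 2)*(z + 4)*(z + 1)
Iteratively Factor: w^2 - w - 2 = (w + 1)*(w - 2)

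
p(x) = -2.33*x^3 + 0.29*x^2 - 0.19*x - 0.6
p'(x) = -6.99*x^2 + 0.58*x - 0.19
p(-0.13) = -0.57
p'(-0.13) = -0.38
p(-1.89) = 16.53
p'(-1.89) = -26.26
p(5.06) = -296.00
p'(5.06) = -176.22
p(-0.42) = -0.30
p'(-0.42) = -1.67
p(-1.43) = 7.08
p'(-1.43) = -15.31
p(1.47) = -7.65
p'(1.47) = -14.44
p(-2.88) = 58.01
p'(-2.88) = -59.84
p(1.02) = -2.96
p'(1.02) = -6.87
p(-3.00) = 65.49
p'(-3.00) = -64.84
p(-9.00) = 1723.17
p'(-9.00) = -571.60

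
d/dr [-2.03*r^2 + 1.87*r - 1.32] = 1.87 - 4.06*r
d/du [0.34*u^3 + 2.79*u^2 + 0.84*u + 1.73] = 1.02*u^2 + 5.58*u + 0.84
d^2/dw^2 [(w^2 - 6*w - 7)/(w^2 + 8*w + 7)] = -28/(w^3 + 21*w^2 + 147*w + 343)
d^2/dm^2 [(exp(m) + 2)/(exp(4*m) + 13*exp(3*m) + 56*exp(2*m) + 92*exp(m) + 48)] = (9*exp(5*m) + 121*exp(4*m) + 552*exp(3*m) + 906*exp(2*m) + 100*exp(m) - 816)*exp(m)/(exp(9*m) + 33*exp(8*m) + 465*exp(7*m) + 3647*exp(6*m) + 17394*exp(5*m) + 51756*exp(4*m) + 94888*exp(3*m) + 102240*exp(2*m) + 58752*exp(m) + 13824)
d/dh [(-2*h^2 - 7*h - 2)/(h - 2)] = 2*(-h^2 + 4*h + 8)/(h^2 - 4*h + 4)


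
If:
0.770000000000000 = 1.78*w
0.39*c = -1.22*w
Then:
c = -1.35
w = 0.43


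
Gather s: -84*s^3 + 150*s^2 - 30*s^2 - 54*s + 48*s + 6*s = -84*s^3 + 120*s^2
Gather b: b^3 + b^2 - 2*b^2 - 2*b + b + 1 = b^3 - b^2 - b + 1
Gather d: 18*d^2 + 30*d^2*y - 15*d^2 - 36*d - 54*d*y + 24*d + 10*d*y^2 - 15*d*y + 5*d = d^2*(30*y + 3) + d*(10*y^2 - 69*y - 7)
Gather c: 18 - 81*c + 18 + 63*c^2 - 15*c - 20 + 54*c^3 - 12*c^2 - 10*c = 54*c^3 + 51*c^2 - 106*c + 16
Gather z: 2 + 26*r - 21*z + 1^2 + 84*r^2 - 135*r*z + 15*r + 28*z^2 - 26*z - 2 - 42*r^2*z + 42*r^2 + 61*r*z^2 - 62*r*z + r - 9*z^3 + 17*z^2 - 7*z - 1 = 126*r^2 + 42*r - 9*z^3 + z^2*(61*r + 45) + z*(-42*r^2 - 197*r - 54)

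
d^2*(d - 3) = d^3 - 3*d^2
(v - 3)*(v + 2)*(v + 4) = v^3 + 3*v^2 - 10*v - 24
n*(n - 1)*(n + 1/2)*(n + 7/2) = n^4 + 3*n^3 - 9*n^2/4 - 7*n/4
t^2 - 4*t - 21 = (t - 7)*(t + 3)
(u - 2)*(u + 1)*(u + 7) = u^3 + 6*u^2 - 9*u - 14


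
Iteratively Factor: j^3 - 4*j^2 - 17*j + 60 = (j - 3)*(j^2 - j - 20) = (j - 5)*(j - 3)*(j + 4)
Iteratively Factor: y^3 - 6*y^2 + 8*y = (y - 2)*(y^2 - 4*y) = (y - 4)*(y - 2)*(y)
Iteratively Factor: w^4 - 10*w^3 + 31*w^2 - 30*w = (w - 5)*(w^3 - 5*w^2 + 6*w) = (w - 5)*(w - 3)*(w^2 - 2*w) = w*(w - 5)*(w - 3)*(w - 2)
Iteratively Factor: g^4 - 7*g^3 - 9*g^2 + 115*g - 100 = (g - 1)*(g^3 - 6*g^2 - 15*g + 100) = (g - 5)*(g - 1)*(g^2 - g - 20) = (g - 5)^2*(g - 1)*(g + 4)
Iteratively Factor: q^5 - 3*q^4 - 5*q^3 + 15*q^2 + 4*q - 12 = (q + 2)*(q^4 - 5*q^3 + 5*q^2 + 5*q - 6) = (q - 1)*(q + 2)*(q^3 - 4*q^2 + q + 6) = (q - 2)*(q - 1)*(q + 2)*(q^2 - 2*q - 3) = (q - 2)*(q - 1)*(q + 1)*(q + 2)*(q - 3)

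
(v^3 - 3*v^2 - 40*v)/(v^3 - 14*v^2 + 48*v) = (v + 5)/(v - 6)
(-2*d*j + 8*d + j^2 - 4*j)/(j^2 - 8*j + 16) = (-2*d + j)/(j - 4)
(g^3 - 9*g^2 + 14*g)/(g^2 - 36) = g*(g^2 - 9*g + 14)/(g^2 - 36)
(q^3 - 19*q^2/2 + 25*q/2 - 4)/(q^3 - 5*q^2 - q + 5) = (q^2 - 17*q/2 + 4)/(q^2 - 4*q - 5)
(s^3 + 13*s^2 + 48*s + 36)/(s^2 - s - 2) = (s^2 + 12*s + 36)/(s - 2)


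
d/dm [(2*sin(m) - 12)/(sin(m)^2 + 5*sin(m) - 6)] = 2*(12*sin(m) + cos(m)^2 + 23)*cos(m)/(sin(m)^2 + 5*sin(m) - 6)^2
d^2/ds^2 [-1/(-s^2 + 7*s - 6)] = 2*(-s^2 + 7*s + (2*s - 7)^2 - 6)/(s^2 - 7*s + 6)^3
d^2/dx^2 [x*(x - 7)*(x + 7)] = 6*x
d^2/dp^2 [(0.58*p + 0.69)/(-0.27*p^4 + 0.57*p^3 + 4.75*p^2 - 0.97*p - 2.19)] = (-0.507384*p^7 + 0.422172*p^6 + 6.518178*p^5 + 4.72779*p^4 - 50.568428*p^3 - 94.911948*p^2 - 22.293612*p - 13.189704)/(0.019683*p^12 - 0.124659*p^11 - 0.775656*p^10 + 4.413096*p^9 + 13.229055*p^8 - 47.122812*p^7 - 105.369553*p^6 + 103.065852*p^5 + 131.447535*p^4 - 67.831208*p^3 - 62.162712*p^2 + 13.956651*p + 10.503459)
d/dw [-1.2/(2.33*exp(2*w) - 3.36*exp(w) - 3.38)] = (5.592*exp(w) - 4.032)*exp(w)/(-2.33*exp(2*w) + 3.36*exp(w) + 3.38)^2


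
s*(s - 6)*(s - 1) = s^3 - 7*s^2 + 6*s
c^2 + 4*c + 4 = (c + 2)^2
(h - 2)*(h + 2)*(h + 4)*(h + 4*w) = h^4 + 4*h^3*w + 4*h^3 + 16*h^2*w - 4*h^2 - 16*h*w - 16*h - 64*w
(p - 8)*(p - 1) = p^2 - 9*p + 8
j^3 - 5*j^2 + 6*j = j*(j - 3)*(j - 2)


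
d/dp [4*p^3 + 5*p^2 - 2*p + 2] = 12*p^2 + 10*p - 2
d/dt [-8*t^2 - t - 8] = -16*t - 1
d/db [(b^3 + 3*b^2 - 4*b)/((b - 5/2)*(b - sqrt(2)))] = 2*(2*b*(b - sqrt(2))*(-b^2 - 3*b + 4) + b*(2*b - 5)*(-b^2 - 3*b + 4) + (b - sqrt(2))*(2*b - 5)*(3*b^2 + 6*b - 4))/((b - sqrt(2))^2*(2*b - 5)^2)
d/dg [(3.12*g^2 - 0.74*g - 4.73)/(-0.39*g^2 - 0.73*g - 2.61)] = (-2.5662*g^2 - 19.9758*g - 1.5215)/(0.1521*g^4 + 0.5694*g^3 + 2.5687*g^2 + 3.8106*g + 6.8121)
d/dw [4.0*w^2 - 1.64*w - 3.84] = 8.0*w - 1.64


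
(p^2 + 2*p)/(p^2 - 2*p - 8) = p/(p - 4)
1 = 1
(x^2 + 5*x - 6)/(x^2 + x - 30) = (x - 1)/(x - 5)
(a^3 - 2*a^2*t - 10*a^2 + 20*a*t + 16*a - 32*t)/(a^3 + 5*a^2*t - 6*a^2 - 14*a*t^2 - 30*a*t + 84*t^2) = (a^2 - 10*a + 16)/(a^2 + 7*a*t - 6*a - 42*t)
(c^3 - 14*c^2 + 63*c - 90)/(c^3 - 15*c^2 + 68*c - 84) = (c^2 - 8*c + 15)/(c^2 - 9*c + 14)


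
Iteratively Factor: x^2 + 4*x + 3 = (x + 1)*(x + 3)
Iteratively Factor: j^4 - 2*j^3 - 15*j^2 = (j)*(j^3 - 2*j^2 - 15*j) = j*(j + 3)*(j^2 - 5*j) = j*(j - 5)*(j + 3)*(j)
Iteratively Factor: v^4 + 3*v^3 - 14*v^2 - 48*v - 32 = (v + 1)*(v^3 + 2*v^2 - 16*v - 32) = (v + 1)*(v + 4)*(v^2 - 2*v - 8) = (v + 1)*(v + 2)*(v + 4)*(v - 4)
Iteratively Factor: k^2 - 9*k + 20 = (k - 4)*(k - 5)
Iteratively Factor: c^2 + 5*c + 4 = (c + 1)*(c + 4)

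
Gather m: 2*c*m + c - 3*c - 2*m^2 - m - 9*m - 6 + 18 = -2*c - 2*m^2 + m*(2*c - 10) + 12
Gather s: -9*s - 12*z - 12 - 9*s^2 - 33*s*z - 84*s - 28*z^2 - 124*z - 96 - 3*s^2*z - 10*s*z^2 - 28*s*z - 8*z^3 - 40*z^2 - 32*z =s^2*(-3*z - 9) + s*(-10*z^2 - 61*z - 93) - 8*z^3 - 68*z^2 - 168*z - 108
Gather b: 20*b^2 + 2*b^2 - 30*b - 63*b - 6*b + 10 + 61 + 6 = 22*b^2 - 99*b + 77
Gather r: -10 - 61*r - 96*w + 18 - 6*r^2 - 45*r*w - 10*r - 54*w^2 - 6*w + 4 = -6*r^2 + r*(-45*w - 71) - 54*w^2 - 102*w + 12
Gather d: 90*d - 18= 90*d - 18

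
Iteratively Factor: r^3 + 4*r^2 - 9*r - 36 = (r + 3)*(r^2 + r - 12) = (r - 3)*(r + 3)*(r + 4)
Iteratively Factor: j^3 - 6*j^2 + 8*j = (j - 4)*(j^2 - 2*j) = j*(j - 4)*(j - 2)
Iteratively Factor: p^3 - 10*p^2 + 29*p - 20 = (p - 5)*(p^2 - 5*p + 4) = (p - 5)*(p - 4)*(p - 1)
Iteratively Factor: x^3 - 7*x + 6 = (x - 1)*(x^2 + x - 6) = (x - 1)*(x + 3)*(x - 2)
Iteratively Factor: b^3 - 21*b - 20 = (b + 4)*(b^2 - 4*b - 5) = (b + 1)*(b + 4)*(b - 5)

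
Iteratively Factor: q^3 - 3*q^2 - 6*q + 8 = (q + 2)*(q^2 - 5*q + 4) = (q - 1)*(q + 2)*(q - 4)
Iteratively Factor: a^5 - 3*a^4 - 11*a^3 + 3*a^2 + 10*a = (a)*(a^4 - 3*a^3 - 11*a^2 + 3*a + 10) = a*(a + 2)*(a^3 - 5*a^2 - a + 5) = a*(a - 5)*(a + 2)*(a^2 - 1) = a*(a - 5)*(a + 1)*(a + 2)*(a - 1)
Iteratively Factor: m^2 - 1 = (m + 1)*(m - 1)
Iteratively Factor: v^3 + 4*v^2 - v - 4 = (v - 1)*(v^2 + 5*v + 4) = (v - 1)*(v + 1)*(v + 4)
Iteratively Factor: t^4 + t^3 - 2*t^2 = (t)*(t^3 + t^2 - 2*t) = t*(t - 1)*(t^2 + 2*t) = t^2*(t - 1)*(t + 2)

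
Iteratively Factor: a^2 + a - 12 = (a - 3)*(a + 4)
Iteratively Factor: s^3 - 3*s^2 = (s)*(s^2 - 3*s) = s*(s - 3)*(s)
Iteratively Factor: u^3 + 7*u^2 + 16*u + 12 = (u + 2)*(u^2 + 5*u + 6) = (u + 2)*(u + 3)*(u + 2)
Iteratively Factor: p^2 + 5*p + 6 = (p + 3)*(p + 2)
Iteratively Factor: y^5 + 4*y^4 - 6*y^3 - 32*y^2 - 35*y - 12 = (y + 1)*(y^4 + 3*y^3 - 9*y^2 - 23*y - 12) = (y - 3)*(y + 1)*(y^3 + 6*y^2 + 9*y + 4) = (y - 3)*(y + 1)^2*(y^2 + 5*y + 4) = (y - 3)*(y + 1)^3*(y + 4)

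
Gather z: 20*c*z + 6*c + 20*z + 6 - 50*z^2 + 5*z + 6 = 6*c - 50*z^2 + z*(20*c + 25) + 12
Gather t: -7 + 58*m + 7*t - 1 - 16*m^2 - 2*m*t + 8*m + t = -16*m^2 + 66*m + t*(8 - 2*m) - 8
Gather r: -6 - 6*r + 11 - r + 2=7 - 7*r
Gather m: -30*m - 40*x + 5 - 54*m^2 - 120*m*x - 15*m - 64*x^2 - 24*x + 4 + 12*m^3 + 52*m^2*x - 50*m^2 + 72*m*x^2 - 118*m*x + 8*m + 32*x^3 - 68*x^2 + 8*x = 12*m^3 + m^2*(52*x - 104) + m*(72*x^2 - 238*x - 37) + 32*x^3 - 132*x^2 - 56*x + 9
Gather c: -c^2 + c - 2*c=-c^2 - c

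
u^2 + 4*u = u*(u + 4)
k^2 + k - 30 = (k - 5)*(k + 6)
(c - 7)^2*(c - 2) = c^3 - 16*c^2 + 77*c - 98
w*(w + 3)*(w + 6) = w^3 + 9*w^2 + 18*w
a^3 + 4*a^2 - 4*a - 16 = (a - 2)*(a + 2)*(a + 4)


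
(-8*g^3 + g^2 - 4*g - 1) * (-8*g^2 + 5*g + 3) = 64*g^5 - 48*g^4 + 13*g^3 - 9*g^2 - 17*g - 3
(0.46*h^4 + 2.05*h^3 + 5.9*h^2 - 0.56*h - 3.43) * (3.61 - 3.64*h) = -1.6744*h^5 - 5.8014*h^4 - 14.0755*h^3 + 23.3374*h^2 + 10.4636*h - 12.3823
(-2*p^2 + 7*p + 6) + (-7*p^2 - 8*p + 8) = -9*p^2 - p + 14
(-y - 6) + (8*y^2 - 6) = 8*y^2 - y - 12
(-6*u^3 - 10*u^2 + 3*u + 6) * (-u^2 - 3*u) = 6*u^5 + 28*u^4 + 27*u^3 - 15*u^2 - 18*u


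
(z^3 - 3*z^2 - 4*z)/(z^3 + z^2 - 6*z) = (z^2 - 3*z - 4)/(z^2 + z - 6)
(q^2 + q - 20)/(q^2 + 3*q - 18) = (q^2 + q - 20)/(q^2 + 3*q - 18)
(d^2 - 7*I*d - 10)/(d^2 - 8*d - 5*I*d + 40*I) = (d - 2*I)/(d - 8)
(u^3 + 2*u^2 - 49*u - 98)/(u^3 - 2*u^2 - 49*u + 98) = (u + 2)/(u - 2)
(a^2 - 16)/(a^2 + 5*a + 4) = (a - 4)/(a + 1)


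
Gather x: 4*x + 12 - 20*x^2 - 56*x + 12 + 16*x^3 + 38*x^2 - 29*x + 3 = 16*x^3 + 18*x^2 - 81*x + 27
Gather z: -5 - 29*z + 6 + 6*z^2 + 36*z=6*z^2 + 7*z + 1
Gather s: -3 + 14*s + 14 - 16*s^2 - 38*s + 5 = -16*s^2 - 24*s + 16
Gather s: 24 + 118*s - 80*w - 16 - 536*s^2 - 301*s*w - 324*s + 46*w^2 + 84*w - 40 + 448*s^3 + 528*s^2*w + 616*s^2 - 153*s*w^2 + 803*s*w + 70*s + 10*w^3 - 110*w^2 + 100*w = 448*s^3 + s^2*(528*w + 80) + s*(-153*w^2 + 502*w - 136) + 10*w^3 - 64*w^2 + 104*w - 32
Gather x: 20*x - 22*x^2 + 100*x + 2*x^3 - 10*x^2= 2*x^3 - 32*x^2 + 120*x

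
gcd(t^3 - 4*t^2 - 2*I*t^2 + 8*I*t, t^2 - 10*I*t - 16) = t - 2*I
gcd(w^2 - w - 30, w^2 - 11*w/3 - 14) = w - 6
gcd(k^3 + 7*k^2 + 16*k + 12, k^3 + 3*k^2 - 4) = k^2 + 4*k + 4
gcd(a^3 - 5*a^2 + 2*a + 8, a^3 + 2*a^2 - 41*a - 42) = a + 1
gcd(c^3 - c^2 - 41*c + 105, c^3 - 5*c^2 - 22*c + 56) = 1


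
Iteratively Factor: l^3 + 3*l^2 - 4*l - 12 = (l + 3)*(l^2 - 4) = (l + 2)*(l + 3)*(l - 2)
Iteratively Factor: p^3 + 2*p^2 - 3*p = (p + 3)*(p^2 - p) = (p - 1)*(p + 3)*(p)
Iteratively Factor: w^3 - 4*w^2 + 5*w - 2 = (w - 1)*(w^2 - 3*w + 2) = (w - 2)*(w - 1)*(w - 1)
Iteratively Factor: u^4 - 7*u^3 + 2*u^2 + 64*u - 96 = (u - 4)*(u^3 - 3*u^2 - 10*u + 24) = (u - 4)*(u - 2)*(u^2 - u - 12) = (u - 4)^2*(u - 2)*(u + 3)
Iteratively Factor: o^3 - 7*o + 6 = (o + 3)*(o^2 - 3*o + 2) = (o - 1)*(o + 3)*(o - 2)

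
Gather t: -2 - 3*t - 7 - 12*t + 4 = -15*t - 5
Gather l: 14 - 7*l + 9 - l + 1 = 24 - 8*l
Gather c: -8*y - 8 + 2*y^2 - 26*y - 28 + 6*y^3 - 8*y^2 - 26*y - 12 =6*y^3 - 6*y^2 - 60*y - 48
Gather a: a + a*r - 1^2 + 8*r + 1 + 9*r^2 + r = a*(r + 1) + 9*r^2 + 9*r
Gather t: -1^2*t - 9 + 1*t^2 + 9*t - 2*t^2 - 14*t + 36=-t^2 - 6*t + 27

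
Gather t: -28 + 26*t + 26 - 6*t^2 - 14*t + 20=-6*t^2 + 12*t + 18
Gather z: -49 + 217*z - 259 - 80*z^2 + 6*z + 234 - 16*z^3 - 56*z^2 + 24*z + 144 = -16*z^3 - 136*z^2 + 247*z + 70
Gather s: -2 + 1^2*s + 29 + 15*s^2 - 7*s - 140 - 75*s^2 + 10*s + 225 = -60*s^2 + 4*s + 112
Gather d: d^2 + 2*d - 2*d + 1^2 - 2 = d^2 - 1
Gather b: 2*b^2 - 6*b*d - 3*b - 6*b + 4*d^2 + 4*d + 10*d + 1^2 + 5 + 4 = 2*b^2 + b*(-6*d - 9) + 4*d^2 + 14*d + 10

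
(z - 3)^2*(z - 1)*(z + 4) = z^4 - 3*z^3 - 13*z^2 + 51*z - 36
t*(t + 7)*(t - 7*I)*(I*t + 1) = I*t^4 + 8*t^3 + 7*I*t^3 + 56*t^2 - 7*I*t^2 - 49*I*t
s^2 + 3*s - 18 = (s - 3)*(s + 6)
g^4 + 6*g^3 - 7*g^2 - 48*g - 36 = (g - 3)*(g + 1)*(g + 2)*(g + 6)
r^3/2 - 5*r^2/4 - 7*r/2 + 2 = (r/2 + 1)*(r - 4)*(r - 1/2)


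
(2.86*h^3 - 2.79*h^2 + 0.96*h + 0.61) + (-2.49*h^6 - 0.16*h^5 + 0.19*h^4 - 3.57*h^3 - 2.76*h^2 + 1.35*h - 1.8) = -2.49*h^6 - 0.16*h^5 + 0.19*h^4 - 0.71*h^3 - 5.55*h^2 + 2.31*h - 1.19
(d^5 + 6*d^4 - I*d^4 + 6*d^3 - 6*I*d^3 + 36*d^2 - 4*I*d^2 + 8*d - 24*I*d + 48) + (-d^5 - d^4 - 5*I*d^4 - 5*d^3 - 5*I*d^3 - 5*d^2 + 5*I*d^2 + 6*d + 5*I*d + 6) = 5*d^4 - 6*I*d^4 + d^3 - 11*I*d^3 + 31*d^2 + I*d^2 + 14*d - 19*I*d + 54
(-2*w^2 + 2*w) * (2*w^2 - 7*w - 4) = -4*w^4 + 18*w^3 - 6*w^2 - 8*w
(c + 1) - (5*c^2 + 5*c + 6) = -5*c^2 - 4*c - 5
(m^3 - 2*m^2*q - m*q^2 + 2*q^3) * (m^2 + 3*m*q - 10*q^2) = m^5 + m^4*q - 17*m^3*q^2 + 19*m^2*q^3 + 16*m*q^4 - 20*q^5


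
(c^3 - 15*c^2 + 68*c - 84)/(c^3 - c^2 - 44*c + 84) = (c - 7)/(c + 7)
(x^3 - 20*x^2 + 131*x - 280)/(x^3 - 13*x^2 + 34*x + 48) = (x^2 - 12*x + 35)/(x^2 - 5*x - 6)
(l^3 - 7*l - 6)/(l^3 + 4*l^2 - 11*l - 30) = (l + 1)/(l + 5)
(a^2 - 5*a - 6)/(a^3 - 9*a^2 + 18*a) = (a + 1)/(a*(a - 3))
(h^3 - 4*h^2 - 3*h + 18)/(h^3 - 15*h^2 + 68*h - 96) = (h^2 - h - 6)/(h^2 - 12*h + 32)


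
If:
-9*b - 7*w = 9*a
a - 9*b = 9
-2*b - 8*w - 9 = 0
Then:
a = 1089/706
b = -585/706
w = -324/353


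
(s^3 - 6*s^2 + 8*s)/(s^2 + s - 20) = s*(s - 2)/(s + 5)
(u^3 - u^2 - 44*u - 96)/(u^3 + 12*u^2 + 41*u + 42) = (u^2 - 4*u - 32)/(u^2 + 9*u + 14)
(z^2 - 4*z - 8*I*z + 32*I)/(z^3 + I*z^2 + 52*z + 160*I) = (z - 4)/(z^2 + 9*I*z - 20)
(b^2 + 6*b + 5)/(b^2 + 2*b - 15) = (b + 1)/(b - 3)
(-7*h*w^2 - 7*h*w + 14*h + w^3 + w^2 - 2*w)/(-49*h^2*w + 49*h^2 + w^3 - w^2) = (w + 2)/(7*h + w)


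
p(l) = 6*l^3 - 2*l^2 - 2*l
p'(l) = 18*l^2 - 4*l - 2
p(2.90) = 123.71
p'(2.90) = 137.78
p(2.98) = 135.06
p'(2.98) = 145.93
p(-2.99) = -172.29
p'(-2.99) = 170.88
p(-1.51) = -22.20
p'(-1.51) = 45.08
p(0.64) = -0.53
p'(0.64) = 2.81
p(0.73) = -0.19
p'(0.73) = 4.67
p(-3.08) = -188.12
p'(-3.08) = 181.08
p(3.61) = 248.99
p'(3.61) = 218.14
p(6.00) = 1212.00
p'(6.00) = 622.00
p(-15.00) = -20670.00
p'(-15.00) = 4108.00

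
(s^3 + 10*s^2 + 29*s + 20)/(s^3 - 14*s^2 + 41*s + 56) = (s^2 + 9*s + 20)/(s^2 - 15*s + 56)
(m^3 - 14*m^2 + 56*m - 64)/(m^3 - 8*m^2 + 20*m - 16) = (m - 8)/(m - 2)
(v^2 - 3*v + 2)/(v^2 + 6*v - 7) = (v - 2)/(v + 7)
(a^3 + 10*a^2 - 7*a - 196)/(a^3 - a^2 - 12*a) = (a^2 + 14*a + 49)/(a*(a + 3))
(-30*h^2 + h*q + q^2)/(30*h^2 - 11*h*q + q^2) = (6*h + q)/(-6*h + q)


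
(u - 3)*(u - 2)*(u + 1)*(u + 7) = u^4 + 3*u^3 - 27*u^2 + 13*u + 42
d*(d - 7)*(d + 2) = d^3 - 5*d^2 - 14*d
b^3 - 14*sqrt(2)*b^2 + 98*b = b*(b - 7*sqrt(2))^2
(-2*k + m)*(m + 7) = -2*k*m - 14*k + m^2 + 7*m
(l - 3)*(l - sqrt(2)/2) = l^2 - 3*l - sqrt(2)*l/2 + 3*sqrt(2)/2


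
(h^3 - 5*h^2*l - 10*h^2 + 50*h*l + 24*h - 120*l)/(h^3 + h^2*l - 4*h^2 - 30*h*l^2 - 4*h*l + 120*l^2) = (h - 6)/(h + 6*l)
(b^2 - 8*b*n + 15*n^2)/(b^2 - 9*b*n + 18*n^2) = (b - 5*n)/(b - 6*n)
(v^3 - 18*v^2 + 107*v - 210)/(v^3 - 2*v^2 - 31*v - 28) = (v^2 - 11*v + 30)/(v^2 + 5*v + 4)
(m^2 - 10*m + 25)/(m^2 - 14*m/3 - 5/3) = 3*(m - 5)/(3*m + 1)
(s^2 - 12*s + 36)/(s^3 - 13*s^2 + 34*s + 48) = (s - 6)/(s^2 - 7*s - 8)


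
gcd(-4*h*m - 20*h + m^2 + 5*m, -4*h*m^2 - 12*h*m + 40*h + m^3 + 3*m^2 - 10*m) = 4*h*m + 20*h - m^2 - 5*m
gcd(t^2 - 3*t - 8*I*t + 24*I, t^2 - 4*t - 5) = 1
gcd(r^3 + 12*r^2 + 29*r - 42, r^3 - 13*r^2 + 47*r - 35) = r - 1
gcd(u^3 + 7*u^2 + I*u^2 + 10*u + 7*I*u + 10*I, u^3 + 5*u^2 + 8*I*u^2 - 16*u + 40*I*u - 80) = u + 5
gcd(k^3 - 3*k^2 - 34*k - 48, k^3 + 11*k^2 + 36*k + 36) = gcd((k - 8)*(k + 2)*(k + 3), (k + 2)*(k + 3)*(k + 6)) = k^2 + 5*k + 6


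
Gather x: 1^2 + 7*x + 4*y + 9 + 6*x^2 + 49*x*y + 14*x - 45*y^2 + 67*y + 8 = 6*x^2 + x*(49*y + 21) - 45*y^2 + 71*y + 18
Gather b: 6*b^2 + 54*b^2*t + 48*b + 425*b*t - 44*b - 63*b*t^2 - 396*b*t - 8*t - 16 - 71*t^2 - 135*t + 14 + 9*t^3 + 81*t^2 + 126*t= b^2*(54*t + 6) + b*(-63*t^2 + 29*t + 4) + 9*t^3 + 10*t^2 - 17*t - 2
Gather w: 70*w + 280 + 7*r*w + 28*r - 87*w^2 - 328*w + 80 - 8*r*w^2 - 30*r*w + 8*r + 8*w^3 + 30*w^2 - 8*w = 36*r + 8*w^3 + w^2*(-8*r - 57) + w*(-23*r - 266) + 360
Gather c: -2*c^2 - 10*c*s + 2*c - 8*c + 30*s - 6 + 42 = -2*c^2 + c*(-10*s - 6) + 30*s + 36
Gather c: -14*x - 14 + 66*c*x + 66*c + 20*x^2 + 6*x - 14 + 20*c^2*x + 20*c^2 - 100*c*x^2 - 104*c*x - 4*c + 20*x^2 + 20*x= c^2*(20*x + 20) + c*(-100*x^2 - 38*x + 62) + 40*x^2 + 12*x - 28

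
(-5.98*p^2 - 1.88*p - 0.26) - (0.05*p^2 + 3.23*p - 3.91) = -6.03*p^2 - 5.11*p + 3.65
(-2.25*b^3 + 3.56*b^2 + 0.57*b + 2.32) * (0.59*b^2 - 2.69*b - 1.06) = -1.3275*b^5 + 8.1529*b^4 - 6.8551*b^3 - 3.9381*b^2 - 6.845*b - 2.4592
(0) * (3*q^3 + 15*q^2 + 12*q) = 0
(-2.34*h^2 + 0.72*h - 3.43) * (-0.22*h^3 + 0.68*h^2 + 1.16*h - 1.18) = 0.5148*h^5 - 1.7496*h^4 - 1.4702*h^3 + 1.264*h^2 - 4.8284*h + 4.0474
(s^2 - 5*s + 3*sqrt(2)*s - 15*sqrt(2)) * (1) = s^2 - 5*s + 3*sqrt(2)*s - 15*sqrt(2)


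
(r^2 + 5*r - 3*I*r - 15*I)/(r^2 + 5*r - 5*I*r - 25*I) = (r - 3*I)/(r - 5*I)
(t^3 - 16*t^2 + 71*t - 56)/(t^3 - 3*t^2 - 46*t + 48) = (t - 7)/(t + 6)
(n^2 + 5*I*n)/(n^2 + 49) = n*(n + 5*I)/(n^2 + 49)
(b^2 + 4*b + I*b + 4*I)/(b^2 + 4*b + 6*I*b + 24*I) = (b + I)/(b + 6*I)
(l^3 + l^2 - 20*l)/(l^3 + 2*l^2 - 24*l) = (l + 5)/(l + 6)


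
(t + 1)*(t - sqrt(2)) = t^2 - sqrt(2)*t + t - sqrt(2)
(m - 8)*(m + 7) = m^2 - m - 56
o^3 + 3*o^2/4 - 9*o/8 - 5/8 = (o - 1)*(o + 1/2)*(o + 5/4)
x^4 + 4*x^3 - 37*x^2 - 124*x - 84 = (x - 6)*(x + 1)*(x + 2)*(x + 7)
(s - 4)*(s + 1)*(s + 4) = s^3 + s^2 - 16*s - 16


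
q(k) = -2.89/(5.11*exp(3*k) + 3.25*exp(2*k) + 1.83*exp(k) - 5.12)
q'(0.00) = 2.66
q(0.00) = -0.57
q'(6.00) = 0.00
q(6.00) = 0.00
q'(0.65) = 0.18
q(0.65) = -0.06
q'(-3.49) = 0.01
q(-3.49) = 0.57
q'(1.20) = 0.04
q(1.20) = -0.01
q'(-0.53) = 5.31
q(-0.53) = 1.54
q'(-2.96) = 0.01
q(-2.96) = 0.58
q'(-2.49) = 0.02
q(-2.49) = 0.58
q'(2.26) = 0.00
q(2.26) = -0.00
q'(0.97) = 0.07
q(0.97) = -0.02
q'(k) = -2.89*(-15.33*exp(3*k) - 6.5*exp(2*k) - 1.83*exp(k))/(5.11*exp(3*k) + 3.25*exp(2*k) + 1.83*exp(k) - 5.12)^2 = (44.3037*exp(2*k) + 18.785*exp(k) + 5.2887)*exp(k)/(5.11*exp(3*k) + 3.25*exp(2*k) + 1.83*exp(k) - 5.12)^2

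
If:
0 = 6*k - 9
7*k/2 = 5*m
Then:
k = 3/2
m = 21/20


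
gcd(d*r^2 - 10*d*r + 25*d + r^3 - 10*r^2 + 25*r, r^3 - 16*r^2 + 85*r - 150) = r^2 - 10*r + 25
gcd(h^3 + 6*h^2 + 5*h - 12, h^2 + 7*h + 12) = h^2 + 7*h + 12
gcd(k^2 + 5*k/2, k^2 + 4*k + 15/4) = k + 5/2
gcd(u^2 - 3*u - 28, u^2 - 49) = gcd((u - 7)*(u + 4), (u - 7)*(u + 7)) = u - 7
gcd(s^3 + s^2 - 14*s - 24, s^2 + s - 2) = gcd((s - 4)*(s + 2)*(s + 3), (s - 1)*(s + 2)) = s + 2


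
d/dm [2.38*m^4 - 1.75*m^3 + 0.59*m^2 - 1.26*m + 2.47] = 9.52*m^3 - 5.25*m^2 + 1.18*m - 1.26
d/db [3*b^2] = 6*b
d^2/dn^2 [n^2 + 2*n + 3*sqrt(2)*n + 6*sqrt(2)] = 2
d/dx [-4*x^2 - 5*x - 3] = -8*x - 5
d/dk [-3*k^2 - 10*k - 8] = -6*k - 10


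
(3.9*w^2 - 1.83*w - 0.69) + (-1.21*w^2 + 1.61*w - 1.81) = 2.69*w^2 - 0.22*w - 2.5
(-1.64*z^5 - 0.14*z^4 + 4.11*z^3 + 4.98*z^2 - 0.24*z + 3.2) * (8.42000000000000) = -13.8088*z^5 - 1.1788*z^4 + 34.6062*z^3 + 41.9316*z^2 - 2.0208*z + 26.944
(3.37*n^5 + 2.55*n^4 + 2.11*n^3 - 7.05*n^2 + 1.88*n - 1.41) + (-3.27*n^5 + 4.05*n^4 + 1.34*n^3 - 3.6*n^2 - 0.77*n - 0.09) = 0.1*n^5 + 6.6*n^4 + 3.45*n^3 - 10.65*n^2 + 1.11*n - 1.5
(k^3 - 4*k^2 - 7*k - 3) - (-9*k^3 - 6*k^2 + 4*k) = 10*k^3 + 2*k^2 - 11*k - 3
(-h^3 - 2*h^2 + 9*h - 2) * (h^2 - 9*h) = -h^5 + 7*h^4 + 27*h^3 - 83*h^2 + 18*h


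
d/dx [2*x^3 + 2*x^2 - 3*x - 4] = 6*x^2 + 4*x - 3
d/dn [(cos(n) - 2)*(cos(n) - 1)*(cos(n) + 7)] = (-3*cos(n)^2 - 8*cos(n) + 19)*sin(n)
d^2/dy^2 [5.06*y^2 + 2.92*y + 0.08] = 10.1200000000000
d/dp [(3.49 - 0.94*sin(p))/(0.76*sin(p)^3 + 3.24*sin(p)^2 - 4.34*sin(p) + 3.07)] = (1.4288*sin(p)^3 - 4.9116*sin(p)^2 - 22.6152*sin(p) + 12.2608)*cos(p)/(0.5776*sin(p)^6 + 4.9248*sin(p)^5 + 3.9008*sin(p)^4 - 23.4568*sin(p)^3 + 38.7292*sin(p)^2 - 26.6476*sin(p) + 9.4249)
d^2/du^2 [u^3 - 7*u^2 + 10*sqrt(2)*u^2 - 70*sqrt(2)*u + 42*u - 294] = 6*u - 14 + 20*sqrt(2)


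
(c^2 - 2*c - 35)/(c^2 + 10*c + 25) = (c - 7)/(c + 5)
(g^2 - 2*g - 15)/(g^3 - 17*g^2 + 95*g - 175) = (g + 3)/(g^2 - 12*g + 35)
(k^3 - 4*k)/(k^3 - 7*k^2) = (k^2 - 4)/(k*(k - 7))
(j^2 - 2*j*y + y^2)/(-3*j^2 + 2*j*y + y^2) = (-j + y)/(3*j + y)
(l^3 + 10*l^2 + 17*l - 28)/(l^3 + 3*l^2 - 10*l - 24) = (l^2 + 6*l - 7)/(l^2 - l - 6)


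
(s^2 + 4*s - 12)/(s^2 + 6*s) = (s - 2)/s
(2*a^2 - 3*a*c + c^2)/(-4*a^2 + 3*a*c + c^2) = (-2*a + c)/(4*a + c)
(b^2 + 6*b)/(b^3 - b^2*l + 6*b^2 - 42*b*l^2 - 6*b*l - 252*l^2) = b/(b^2 - b*l - 42*l^2)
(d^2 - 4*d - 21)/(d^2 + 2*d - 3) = (d - 7)/(d - 1)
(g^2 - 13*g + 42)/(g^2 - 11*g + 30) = (g - 7)/(g - 5)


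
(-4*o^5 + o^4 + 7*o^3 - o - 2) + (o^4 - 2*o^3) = -4*o^5 + 2*o^4 + 5*o^3 - o - 2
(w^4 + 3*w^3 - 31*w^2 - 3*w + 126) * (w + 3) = w^5 + 6*w^4 - 22*w^3 - 96*w^2 + 117*w + 378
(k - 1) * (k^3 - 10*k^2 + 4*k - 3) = k^4 - 11*k^3 + 14*k^2 - 7*k + 3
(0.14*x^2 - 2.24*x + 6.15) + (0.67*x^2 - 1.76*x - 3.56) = 0.81*x^2 - 4.0*x + 2.59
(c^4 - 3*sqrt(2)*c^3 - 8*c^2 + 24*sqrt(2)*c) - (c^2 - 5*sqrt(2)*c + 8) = c^4 - 3*sqrt(2)*c^3 - 9*c^2 + 29*sqrt(2)*c - 8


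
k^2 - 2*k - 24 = (k - 6)*(k + 4)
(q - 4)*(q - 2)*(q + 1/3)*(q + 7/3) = q^4 - 10*q^3/3 - 65*q^2/9 + 50*q/3 + 56/9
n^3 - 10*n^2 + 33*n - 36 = (n - 4)*(n - 3)^2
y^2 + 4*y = y*(y + 4)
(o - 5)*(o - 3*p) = o^2 - 3*o*p - 5*o + 15*p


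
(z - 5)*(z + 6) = z^2 + z - 30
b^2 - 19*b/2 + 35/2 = (b - 7)*(b - 5/2)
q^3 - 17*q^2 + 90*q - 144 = (q - 8)*(q - 6)*(q - 3)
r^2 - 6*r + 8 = (r - 4)*(r - 2)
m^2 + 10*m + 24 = (m + 4)*(m + 6)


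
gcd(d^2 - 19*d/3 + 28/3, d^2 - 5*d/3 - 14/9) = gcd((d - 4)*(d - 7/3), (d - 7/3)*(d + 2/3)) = d - 7/3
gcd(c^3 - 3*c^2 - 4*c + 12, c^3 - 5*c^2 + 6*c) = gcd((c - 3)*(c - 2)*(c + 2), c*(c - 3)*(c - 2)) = c^2 - 5*c + 6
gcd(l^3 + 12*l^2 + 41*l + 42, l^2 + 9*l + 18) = l + 3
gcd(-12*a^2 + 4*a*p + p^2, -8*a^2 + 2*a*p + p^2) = -2*a + p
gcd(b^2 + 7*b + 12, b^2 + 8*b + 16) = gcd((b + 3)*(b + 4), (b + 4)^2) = b + 4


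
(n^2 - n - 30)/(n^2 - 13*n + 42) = (n + 5)/(n - 7)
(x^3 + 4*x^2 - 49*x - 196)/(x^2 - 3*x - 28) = x + 7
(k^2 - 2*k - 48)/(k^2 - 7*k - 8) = (k + 6)/(k + 1)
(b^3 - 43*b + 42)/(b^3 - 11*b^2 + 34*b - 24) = (b + 7)/(b - 4)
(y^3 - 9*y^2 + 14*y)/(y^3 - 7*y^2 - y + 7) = y*(y - 2)/(y^2 - 1)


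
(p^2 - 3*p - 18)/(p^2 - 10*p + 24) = (p + 3)/(p - 4)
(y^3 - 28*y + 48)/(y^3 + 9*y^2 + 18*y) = (y^2 - 6*y + 8)/(y*(y + 3))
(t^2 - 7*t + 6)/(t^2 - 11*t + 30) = (t - 1)/(t - 5)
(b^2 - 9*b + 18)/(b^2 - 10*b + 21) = (b - 6)/(b - 7)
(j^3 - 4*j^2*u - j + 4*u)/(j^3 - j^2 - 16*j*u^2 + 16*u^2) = (j + 1)/(j + 4*u)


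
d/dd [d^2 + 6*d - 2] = 2*d + 6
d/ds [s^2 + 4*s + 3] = 2*s + 4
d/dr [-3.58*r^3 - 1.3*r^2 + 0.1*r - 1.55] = -10.74*r^2 - 2.6*r + 0.1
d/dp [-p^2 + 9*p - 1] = 9 - 2*p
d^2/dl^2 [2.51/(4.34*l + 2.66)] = 94.554712/(4.34*l + 2.66)^3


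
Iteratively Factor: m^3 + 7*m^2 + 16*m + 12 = (m + 2)*(m^2 + 5*m + 6) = (m + 2)^2*(m + 3)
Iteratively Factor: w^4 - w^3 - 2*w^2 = (w - 2)*(w^3 + w^2) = w*(w - 2)*(w^2 + w) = w*(w - 2)*(w + 1)*(w)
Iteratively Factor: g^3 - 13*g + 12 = (g - 1)*(g^2 + g - 12) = (g - 1)*(g + 4)*(g - 3)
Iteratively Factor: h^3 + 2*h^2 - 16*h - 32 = (h + 4)*(h^2 - 2*h - 8) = (h + 2)*(h + 4)*(h - 4)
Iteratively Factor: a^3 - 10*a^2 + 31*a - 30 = (a - 3)*(a^2 - 7*a + 10) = (a - 3)*(a - 2)*(a - 5)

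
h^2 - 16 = (h - 4)*(h + 4)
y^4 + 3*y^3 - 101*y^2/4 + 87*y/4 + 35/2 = (y - 5/2)*(y - 2)*(y + 1/2)*(y + 7)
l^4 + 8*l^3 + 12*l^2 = l^2*(l + 2)*(l + 6)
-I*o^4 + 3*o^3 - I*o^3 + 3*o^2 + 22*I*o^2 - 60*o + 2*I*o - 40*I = (o - 4)*(o + 5)*(o + 2*I)*(-I*o + 1)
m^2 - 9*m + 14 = (m - 7)*(m - 2)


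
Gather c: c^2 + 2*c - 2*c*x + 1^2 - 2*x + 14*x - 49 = c^2 + c*(2 - 2*x) + 12*x - 48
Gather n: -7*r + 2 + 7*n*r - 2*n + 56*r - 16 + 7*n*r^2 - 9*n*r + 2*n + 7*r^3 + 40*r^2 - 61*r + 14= n*(7*r^2 - 2*r) + 7*r^3 + 40*r^2 - 12*r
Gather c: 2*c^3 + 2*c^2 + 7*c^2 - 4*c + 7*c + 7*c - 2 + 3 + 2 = 2*c^3 + 9*c^2 + 10*c + 3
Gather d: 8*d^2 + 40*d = 8*d^2 + 40*d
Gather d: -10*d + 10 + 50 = 60 - 10*d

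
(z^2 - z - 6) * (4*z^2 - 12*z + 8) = 4*z^4 - 16*z^3 - 4*z^2 + 64*z - 48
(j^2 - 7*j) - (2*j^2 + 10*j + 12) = -j^2 - 17*j - 12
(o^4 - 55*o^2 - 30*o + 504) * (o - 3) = o^5 - 3*o^4 - 55*o^3 + 135*o^2 + 594*o - 1512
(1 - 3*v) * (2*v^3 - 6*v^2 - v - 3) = -6*v^4 + 20*v^3 - 3*v^2 + 8*v - 3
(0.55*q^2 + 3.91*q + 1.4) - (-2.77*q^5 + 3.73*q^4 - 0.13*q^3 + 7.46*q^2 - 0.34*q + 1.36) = 2.77*q^5 - 3.73*q^4 + 0.13*q^3 - 6.91*q^2 + 4.25*q + 0.0399999999999998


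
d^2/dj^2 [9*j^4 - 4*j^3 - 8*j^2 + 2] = 108*j^2 - 24*j - 16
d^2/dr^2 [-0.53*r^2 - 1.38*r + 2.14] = -1.06000000000000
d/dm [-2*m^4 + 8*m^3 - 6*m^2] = 4*m*(-2*m^2 + 6*m - 3)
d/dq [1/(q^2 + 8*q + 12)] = 2*(-q - 4)/(q^2 + 8*q + 12)^2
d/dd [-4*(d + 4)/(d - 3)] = 28/(d - 3)^2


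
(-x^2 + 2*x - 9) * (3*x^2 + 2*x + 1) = -3*x^4 + 4*x^3 - 24*x^2 - 16*x - 9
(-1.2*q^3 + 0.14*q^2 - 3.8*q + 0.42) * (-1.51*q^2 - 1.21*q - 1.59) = 1.812*q^5 + 1.2406*q^4 + 7.4766*q^3 + 3.7412*q^2 + 5.5338*q - 0.6678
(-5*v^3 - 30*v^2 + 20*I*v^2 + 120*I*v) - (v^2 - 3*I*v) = -5*v^3 - 31*v^2 + 20*I*v^2 + 123*I*v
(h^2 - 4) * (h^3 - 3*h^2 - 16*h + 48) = h^5 - 3*h^4 - 20*h^3 + 60*h^2 + 64*h - 192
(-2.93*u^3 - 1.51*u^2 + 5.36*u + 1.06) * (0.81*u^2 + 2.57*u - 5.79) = -2.3733*u^5 - 8.7532*u^4 + 17.4256*u^3 + 23.3767*u^2 - 28.3102*u - 6.1374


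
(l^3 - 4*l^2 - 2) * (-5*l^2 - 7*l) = -5*l^5 + 13*l^4 + 28*l^3 + 10*l^2 + 14*l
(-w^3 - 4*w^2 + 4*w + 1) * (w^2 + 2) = -w^5 - 4*w^4 + 2*w^3 - 7*w^2 + 8*w + 2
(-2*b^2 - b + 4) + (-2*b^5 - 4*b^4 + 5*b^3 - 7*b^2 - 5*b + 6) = -2*b^5 - 4*b^4 + 5*b^3 - 9*b^2 - 6*b + 10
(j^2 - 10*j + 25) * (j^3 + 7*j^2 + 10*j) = j^5 - 3*j^4 - 35*j^3 + 75*j^2 + 250*j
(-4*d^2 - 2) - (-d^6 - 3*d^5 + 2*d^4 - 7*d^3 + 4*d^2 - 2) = d^6 + 3*d^5 - 2*d^4 + 7*d^3 - 8*d^2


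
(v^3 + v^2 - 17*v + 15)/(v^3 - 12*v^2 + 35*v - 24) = (v + 5)/(v - 8)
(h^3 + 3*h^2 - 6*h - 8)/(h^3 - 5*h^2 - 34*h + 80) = (h^2 + 5*h + 4)/(h^2 - 3*h - 40)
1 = 1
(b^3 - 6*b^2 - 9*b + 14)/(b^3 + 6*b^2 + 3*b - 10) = (b - 7)/(b + 5)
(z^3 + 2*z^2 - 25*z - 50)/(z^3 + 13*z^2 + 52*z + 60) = (z - 5)/(z + 6)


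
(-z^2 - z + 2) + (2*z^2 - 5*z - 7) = z^2 - 6*z - 5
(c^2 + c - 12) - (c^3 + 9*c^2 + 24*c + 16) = -c^3 - 8*c^2 - 23*c - 28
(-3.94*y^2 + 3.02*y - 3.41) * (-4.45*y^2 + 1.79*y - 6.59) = 17.533*y^4 - 20.4916*y^3 + 46.5449*y^2 - 26.0057*y + 22.4719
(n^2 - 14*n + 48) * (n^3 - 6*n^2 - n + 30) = n^5 - 20*n^4 + 131*n^3 - 244*n^2 - 468*n + 1440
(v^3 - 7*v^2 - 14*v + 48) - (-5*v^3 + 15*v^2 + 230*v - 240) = 6*v^3 - 22*v^2 - 244*v + 288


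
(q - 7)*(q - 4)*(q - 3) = q^3 - 14*q^2 + 61*q - 84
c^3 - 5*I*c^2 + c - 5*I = (c - 5*I)*(c - I)*(c + I)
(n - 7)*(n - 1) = n^2 - 8*n + 7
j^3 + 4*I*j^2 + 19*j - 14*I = (j - 2*I)*(j - I)*(j + 7*I)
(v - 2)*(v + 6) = v^2 + 4*v - 12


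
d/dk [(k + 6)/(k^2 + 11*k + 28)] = (k^2 + 11*k - (k + 6)*(2*k + 11) + 28)/(k^2 + 11*k + 28)^2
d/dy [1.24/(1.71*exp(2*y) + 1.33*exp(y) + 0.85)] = (-4.2408*exp(y) - 1.6492)*exp(y)/(1.71*exp(2*y) + 1.33*exp(y) + 0.85)^2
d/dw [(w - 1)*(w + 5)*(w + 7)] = 3*w^2 + 22*w + 23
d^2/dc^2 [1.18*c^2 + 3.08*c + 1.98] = 2.36000000000000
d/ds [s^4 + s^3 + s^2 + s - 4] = 4*s^3 + 3*s^2 + 2*s + 1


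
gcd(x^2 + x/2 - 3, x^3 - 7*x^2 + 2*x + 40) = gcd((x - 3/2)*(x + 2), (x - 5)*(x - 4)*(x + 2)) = x + 2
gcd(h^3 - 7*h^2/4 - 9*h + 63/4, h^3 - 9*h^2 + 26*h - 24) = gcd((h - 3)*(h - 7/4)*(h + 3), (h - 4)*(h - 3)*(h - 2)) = h - 3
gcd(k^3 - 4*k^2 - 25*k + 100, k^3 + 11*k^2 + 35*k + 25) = k + 5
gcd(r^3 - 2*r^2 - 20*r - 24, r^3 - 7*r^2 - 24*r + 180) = r - 6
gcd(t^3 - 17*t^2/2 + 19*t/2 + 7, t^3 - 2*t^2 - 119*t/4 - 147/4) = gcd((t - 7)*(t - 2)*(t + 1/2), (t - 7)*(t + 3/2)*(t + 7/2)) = t - 7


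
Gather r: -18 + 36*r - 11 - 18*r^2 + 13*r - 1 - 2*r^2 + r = -20*r^2 + 50*r - 30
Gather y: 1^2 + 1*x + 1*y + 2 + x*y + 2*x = 3*x + y*(x + 1) + 3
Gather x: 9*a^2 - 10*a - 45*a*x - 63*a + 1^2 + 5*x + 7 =9*a^2 - 73*a + x*(5 - 45*a) + 8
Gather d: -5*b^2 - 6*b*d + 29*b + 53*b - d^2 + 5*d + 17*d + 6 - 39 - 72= -5*b^2 + 82*b - d^2 + d*(22 - 6*b) - 105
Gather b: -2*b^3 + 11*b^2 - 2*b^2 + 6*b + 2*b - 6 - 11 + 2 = -2*b^3 + 9*b^2 + 8*b - 15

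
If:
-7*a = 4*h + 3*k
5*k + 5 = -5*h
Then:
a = k/7 + 4/7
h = -k - 1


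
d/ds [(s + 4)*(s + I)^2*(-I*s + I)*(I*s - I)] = (s - 1)*(s + I)*(2*(s - 1)*(s + 4) + (s - 1)*(s + I) + 2*(s + 4)*(s + I))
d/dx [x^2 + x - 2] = 2*x + 1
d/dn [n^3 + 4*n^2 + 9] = n*(3*n + 8)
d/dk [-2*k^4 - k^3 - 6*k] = -8*k^3 - 3*k^2 - 6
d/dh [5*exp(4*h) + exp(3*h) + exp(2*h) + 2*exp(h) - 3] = (20*exp(3*h) + 3*exp(2*h) + 2*exp(h) + 2)*exp(h)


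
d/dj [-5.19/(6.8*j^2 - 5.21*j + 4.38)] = (70.584*j - 27.0399)/(6.8*j^2 - 5.21*j + 4.38)^2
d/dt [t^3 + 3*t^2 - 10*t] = 3*t^2 + 6*t - 10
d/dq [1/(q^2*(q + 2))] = (-3*q - 4)/(q^3*(q^2 + 4*q + 4))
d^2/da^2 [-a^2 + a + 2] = -2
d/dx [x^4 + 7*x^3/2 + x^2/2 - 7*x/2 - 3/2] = 4*x^3 + 21*x^2/2 + x - 7/2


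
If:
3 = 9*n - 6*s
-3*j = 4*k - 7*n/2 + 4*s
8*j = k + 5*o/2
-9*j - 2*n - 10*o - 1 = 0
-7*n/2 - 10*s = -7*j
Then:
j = -8/1691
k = 2271/6764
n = 454/1691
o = -133/890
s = -329/3382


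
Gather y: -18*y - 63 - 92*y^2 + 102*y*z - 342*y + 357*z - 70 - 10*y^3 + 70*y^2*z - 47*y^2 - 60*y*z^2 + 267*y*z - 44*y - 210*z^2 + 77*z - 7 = -10*y^3 + y^2*(70*z - 139) + y*(-60*z^2 + 369*z - 404) - 210*z^2 + 434*z - 140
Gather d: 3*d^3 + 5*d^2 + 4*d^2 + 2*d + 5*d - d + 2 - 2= 3*d^3 + 9*d^2 + 6*d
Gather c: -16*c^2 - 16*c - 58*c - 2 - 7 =-16*c^2 - 74*c - 9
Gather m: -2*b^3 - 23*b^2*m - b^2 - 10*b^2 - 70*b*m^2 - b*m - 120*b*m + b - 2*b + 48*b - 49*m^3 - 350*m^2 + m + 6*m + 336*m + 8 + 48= -2*b^3 - 11*b^2 + 47*b - 49*m^3 + m^2*(-70*b - 350) + m*(-23*b^2 - 121*b + 343) + 56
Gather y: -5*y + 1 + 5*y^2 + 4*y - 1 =5*y^2 - y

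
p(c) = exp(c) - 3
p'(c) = exp(c)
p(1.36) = 0.90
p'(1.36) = 3.90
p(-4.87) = -2.99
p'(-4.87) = 0.01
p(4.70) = 106.95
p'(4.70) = 109.95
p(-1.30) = -2.73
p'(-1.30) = 0.27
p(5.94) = 376.93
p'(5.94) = 379.93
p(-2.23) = -2.89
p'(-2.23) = 0.11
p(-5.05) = -2.99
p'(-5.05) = 0.01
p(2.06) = 4.85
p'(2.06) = 7.85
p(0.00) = -2.00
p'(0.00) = 1.00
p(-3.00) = -2.95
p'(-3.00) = 0.05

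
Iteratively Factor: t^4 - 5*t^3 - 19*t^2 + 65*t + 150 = (t - 5)*(t^3 - 19*t - 30) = (t - 5)^2*(t^2 + 5*t + 6) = (t - 5)^2*(t + 2)*(t + 3)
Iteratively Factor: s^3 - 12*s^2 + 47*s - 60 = (s - 4)*(s^2 - 8*s + 15) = (s - 5)*(s - 4)*(s - 3)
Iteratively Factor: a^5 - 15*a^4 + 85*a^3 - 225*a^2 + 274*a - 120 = (a - 5)*(a^4 - 10*a^3 + 35*a^2 - 50*a + 24) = (a - 5)*(a - 2)*(a^3 - 8*a^2 + 19*a - 12) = (a - 5)*(a - 3)*(a - 2)*(a^2 - 5*a + 4) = (a - 5)*(a - 3)*(a - 2)*(a - 1)*(a - 4)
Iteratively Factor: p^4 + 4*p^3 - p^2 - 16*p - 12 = (p + 3)*(p^3 + p^2 - 4*p - 4) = (p - 2)*(p + 3)*(p^2 + 3*p + 2) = (p - 2)*(p + 1)*(p + 3)*(p + 2)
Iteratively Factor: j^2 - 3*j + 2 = (j - 2)*(j - 1)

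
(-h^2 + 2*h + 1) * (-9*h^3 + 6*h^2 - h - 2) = 9*h^5 - 24*h^4 + 4*h^3 + 6*h^2 - 5*h - 2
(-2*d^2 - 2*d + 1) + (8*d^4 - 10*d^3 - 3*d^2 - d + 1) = 8*d^4 - 10*d^3 - 5*d^2 - 3*d + 2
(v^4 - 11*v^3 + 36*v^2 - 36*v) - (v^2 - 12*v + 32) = v^4 - 11*v^3 + 35*v^2 - 24*v - 32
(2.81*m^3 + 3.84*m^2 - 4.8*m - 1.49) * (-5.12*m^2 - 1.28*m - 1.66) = -14.3872*m^5 - 23.2576*m^4 + 14.9962*m^3 + 7.3984*m^2 + 9.8752*m + 2.4734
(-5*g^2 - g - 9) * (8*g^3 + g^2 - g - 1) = -40*g^5 - 13*g^4 - 68*g^3 - 3*g^2 + 10*g + 9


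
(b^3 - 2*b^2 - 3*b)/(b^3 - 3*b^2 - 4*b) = (b - 3)/(b - 4)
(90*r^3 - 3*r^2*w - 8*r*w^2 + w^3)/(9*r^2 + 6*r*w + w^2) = (30*r^2 - 11*r*w + w^2)/(3*r + w)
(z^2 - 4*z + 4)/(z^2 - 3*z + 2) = (z - 2)/(z - 1)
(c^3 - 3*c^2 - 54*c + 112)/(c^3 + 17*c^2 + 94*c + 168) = (c^2 - 10*c + 16)/(c^2 + 10*c + 24)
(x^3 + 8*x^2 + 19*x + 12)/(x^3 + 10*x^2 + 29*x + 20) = (x + 3)/(x + 5)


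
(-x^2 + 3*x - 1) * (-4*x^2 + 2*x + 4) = 4*x^4 - 14*x^3 + 6*x^2 + 10*x - 4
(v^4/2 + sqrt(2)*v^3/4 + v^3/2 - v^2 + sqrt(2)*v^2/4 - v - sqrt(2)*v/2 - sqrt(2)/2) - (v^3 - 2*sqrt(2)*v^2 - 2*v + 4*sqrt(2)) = v^4/2 - v^3/2 + sqrt(2)*v^3/4 - v^2 + 9*sqrt(2)*v^2/4 - sqrt(2)*v/2 + v - 9*sqrt(2)/2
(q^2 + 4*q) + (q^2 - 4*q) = 2*q^2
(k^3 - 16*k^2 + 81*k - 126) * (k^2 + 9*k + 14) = k^5 - 7*k^4 - 49*k^3 + 379*k^2 - 1764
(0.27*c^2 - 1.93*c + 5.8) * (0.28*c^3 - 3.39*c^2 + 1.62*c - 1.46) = 0.0756*c^5 - 1.4557*c^4 + 8.6041*c^3 - 23.1828*c^2 + 12.2138*c - 8.468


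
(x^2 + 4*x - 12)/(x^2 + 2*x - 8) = (x + 6)/(x + 4)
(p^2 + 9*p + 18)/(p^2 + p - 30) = (p + 3)/(p - 5)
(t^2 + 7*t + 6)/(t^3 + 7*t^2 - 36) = (t + 1)/(t^2 + t - 6)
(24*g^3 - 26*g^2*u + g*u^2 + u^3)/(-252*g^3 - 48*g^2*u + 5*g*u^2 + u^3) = (4*g^2 - 5*g*u + u^2)/(-42*g^2 - g*u + u^2)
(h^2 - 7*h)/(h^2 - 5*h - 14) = h/(h + 2)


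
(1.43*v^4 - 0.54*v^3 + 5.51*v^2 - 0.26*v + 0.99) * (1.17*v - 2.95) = 1.6731*v^5 - 4.8503*v^4 + 8.0397*v^3 - 16.5587*v^2 + 1.9253*v - 2.9205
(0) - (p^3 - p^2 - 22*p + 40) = -p^3 + p^2 + 22*p - 40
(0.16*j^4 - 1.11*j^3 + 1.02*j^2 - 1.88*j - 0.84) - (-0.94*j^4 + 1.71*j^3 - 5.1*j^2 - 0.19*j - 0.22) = 1.1*j^4 - 2.82*j^3 + 6.12*j^2 - 1.69*j - 0.62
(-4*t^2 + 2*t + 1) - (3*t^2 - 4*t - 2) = -7*t^2 + 6*t + 3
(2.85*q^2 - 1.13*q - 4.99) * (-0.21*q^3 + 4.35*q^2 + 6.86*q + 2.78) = -0.5985*q^5 + 12.6348*q^4 + 15.6834*q^3 - 21.5353*q^2 - 37.3728*q - 13.8722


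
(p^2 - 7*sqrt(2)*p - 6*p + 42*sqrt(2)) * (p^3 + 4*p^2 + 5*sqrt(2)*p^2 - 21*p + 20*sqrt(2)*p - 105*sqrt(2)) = p^5 - 2*sqrt(2)*p^4 - 2*p^4 - 115*p^3 + 4*sqrt(2)*p^3 + 90*sqrt(2)*p^2 + 266*p^2 - 252*sqrt(2)*p + 3150*p - 8820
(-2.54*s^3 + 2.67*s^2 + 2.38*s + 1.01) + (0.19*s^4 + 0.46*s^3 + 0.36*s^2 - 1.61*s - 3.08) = 0.19*s^4 - 2.08*s^3 + 3.03*s^2 + 0.77*s - 2.07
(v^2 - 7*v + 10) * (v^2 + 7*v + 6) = v^4 - 33*v^2 + 28*v + 60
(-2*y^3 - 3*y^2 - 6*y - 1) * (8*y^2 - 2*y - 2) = -16*y^5 - 20*y^4 - 38*y^3 + 10*y^2 + 14*y + 2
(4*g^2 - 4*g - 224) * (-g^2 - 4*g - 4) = -4*g^4 - 12*g^3 + 224*g^2 + 912*g + 896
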